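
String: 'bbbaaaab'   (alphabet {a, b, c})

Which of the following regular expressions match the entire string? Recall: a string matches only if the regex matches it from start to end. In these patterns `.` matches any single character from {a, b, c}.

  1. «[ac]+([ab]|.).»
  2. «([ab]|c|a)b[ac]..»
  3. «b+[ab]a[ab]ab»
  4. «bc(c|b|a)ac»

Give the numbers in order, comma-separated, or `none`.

3

1 → no match
2 → no match
3 → match
4 → no match — must start with 'bc'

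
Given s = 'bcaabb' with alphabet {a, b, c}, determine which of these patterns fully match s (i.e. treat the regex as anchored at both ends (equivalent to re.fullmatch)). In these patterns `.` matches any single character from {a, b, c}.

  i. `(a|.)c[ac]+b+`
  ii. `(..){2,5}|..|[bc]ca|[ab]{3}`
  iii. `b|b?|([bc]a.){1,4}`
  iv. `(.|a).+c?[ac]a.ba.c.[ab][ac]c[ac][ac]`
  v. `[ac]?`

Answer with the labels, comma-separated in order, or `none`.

i, ii

i → match
ii → match
iii → no match
iv → no match
v → no match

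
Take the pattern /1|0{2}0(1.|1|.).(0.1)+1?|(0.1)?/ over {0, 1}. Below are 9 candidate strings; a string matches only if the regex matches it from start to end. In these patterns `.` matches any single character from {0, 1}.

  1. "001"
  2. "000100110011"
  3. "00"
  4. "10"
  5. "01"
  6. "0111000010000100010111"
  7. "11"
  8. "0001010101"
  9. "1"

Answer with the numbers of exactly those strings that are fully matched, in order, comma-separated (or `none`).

1, 2, 9

1. "001" → match
2. "000100110011" → match
3. "00" → no match
4. "10" → no match
5. "01" → no match
6 → no match
7. "11" → no match
8. "0001010101" → no match
9. "1" → match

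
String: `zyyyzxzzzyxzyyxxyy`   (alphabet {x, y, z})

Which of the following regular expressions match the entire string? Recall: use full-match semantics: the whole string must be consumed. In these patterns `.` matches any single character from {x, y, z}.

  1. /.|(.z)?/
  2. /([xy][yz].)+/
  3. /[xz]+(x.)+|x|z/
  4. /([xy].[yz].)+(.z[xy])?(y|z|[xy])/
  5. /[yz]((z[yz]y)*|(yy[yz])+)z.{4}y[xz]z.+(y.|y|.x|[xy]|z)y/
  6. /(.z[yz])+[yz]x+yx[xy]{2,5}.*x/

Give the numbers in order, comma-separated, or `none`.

1 → no match
2 → no match
3 → no match
4 → no match
5 → match
6 → no match — must end with `x`

5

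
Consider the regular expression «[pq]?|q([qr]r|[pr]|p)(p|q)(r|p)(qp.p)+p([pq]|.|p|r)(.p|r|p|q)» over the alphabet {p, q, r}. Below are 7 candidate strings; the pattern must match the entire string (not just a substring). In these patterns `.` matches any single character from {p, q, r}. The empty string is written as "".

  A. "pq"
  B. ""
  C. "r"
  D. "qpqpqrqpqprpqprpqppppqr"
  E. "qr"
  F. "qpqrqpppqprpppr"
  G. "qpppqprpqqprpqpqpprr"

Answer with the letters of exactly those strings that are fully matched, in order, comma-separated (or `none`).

A. "pq" → no match
B. "" → match
C. "r" → no match
D → no match
E. "qr" → no match
F → match
G → no match

B, F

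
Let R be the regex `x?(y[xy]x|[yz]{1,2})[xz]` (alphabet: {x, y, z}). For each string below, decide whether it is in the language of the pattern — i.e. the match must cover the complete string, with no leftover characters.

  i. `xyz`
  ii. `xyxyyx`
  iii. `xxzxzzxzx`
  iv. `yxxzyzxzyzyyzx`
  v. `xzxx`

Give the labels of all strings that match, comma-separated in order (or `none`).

i

i → match
ii → no match
iii → no match
iv → no match
v → no match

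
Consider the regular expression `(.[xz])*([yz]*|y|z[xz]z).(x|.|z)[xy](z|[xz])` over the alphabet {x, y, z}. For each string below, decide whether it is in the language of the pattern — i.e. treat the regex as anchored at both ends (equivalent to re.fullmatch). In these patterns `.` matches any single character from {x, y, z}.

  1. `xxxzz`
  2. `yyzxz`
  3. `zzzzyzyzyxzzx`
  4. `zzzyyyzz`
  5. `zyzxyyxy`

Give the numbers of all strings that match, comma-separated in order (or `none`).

1 → no match
2 → match
3 → no match
4 → no match
5 → no match

2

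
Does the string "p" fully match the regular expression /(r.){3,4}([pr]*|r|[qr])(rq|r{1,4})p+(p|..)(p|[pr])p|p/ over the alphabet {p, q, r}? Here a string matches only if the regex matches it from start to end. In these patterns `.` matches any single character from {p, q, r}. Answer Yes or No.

Yes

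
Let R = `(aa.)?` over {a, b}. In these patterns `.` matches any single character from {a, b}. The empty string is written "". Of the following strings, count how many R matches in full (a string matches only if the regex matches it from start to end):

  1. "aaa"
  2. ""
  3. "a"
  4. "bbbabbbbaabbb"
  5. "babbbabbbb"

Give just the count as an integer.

1 → match
2 → match
3 → no match
4 → no match
5 → no match
Total matched: 2

2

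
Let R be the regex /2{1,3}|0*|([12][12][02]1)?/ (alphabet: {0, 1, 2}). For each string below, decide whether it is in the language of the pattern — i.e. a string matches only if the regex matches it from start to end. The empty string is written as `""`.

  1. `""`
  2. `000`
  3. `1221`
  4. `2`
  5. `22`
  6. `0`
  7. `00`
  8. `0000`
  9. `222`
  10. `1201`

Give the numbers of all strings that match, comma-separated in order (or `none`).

1, 2, 3, 4, 5, 6, 7, 8, 9, 10

1 → match
2 → match
3 → match
4 → match
5 → match
6 → match
7 → match
8 → match
9 → match
10 → match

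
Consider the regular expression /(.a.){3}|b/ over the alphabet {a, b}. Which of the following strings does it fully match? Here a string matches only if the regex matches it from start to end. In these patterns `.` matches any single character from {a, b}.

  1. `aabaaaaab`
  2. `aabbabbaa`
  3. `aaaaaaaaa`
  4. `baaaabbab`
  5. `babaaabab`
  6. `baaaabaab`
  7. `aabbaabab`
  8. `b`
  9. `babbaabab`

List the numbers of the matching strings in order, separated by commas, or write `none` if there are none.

1 → match
2 → match
3 → match
4 → match
5 → match
6 → match
7 → match
8 → match
9 → match

1, 2, 3, 4, 5, 6, 7, 8, 9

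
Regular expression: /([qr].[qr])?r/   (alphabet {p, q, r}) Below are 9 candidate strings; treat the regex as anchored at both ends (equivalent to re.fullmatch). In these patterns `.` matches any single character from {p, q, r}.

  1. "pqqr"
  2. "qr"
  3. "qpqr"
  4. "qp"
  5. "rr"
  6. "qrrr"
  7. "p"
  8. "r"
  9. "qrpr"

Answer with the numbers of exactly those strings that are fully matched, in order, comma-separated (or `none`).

3, 6, 8

1 → no match
2 → no match
3 → match
4 → no match — must end with "r"
5 → no match
6 → match
7 → no match — must end with "r"
8 → match
9 → no match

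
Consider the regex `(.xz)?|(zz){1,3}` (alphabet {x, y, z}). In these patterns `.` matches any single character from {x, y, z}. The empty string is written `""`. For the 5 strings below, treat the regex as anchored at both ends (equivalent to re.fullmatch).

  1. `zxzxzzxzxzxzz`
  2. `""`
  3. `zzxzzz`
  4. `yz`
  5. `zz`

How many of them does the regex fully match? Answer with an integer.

2

1 → no match
2 → match
3 → no match
4 → no match
5 → match
Total matched: 2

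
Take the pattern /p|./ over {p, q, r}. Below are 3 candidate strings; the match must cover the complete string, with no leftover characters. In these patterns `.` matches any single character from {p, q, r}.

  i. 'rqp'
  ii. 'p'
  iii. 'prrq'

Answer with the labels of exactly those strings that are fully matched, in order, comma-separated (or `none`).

i → no match
ii → match
iii → no match

ii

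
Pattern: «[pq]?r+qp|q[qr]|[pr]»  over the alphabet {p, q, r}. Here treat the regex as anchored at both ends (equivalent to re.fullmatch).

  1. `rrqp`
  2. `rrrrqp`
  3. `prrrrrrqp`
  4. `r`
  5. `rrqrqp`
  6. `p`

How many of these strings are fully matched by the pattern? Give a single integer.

1 → match
2 → match
3 → match
4 → match
5 → no match
6 → match
Total matched: 5

5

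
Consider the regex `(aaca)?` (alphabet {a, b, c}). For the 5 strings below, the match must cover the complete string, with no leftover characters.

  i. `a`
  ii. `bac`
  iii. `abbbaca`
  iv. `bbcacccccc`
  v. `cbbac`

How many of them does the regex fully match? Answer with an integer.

i. `a` → no match
ii. `bac` → no match
iii. `abbbaca` → no match
iv. `bbcacccccc` → no match
v. `cbbac` → no match
Total matched: 0

0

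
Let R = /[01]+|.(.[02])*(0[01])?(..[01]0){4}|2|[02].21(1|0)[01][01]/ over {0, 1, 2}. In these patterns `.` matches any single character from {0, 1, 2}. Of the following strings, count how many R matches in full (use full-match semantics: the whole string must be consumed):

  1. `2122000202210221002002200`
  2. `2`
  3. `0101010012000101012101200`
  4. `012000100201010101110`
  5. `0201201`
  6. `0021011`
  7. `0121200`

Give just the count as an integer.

1 → match
2 → match
3 → match
4 → match
5 → no match
6 → match
7 → no match
Total matched: 5

5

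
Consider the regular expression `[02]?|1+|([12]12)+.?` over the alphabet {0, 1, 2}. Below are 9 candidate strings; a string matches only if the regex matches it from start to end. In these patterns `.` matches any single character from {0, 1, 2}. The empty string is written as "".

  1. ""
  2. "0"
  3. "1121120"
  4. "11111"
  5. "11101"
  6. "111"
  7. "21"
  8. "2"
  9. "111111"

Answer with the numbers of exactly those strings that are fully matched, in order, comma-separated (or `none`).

1, 2, 3, 4, 6, 8, 9

1. "" → match
2. "0" → match
3. "1121120" → match
4. "11111" → match
5. "11101" → no match
6. "111" → match
7. "21" → no match
8. "2" → match
9. "111111" → match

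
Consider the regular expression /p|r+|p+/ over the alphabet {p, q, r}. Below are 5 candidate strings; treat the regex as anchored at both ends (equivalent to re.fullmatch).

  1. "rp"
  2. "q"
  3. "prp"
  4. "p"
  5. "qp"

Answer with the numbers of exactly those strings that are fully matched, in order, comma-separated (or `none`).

1 → no match
2 → no match
3 → no match
4 → match
5 → no match

4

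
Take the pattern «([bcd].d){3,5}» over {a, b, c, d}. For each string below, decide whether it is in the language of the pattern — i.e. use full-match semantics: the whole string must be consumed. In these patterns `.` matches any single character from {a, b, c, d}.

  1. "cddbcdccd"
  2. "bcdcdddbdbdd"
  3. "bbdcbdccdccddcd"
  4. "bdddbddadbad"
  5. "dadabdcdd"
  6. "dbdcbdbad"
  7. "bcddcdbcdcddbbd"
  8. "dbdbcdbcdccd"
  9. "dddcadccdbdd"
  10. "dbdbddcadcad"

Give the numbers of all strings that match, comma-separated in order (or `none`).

1. "cddbcdccd" → match
2. "bcdcdddbdbdd" → match
3 → match
4. "bdddbddadbad" → match
5. "dadabdcdd" → no match
6. "dbdcbdbad" → match
7 → match
8. "dbdbcdbcdccd" → match
9. "dddcadccdbdd" → match
10. "dbdbddcadcad" → match

1, 2, 3, 4, 6, 7, 8, 9, 10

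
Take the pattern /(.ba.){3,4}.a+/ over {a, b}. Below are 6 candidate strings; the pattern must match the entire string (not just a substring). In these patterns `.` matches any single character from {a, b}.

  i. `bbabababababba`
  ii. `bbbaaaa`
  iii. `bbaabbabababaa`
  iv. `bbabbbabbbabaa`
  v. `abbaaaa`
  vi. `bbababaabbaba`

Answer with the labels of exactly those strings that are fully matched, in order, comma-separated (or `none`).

i, iii, iv

i → match
ii → no match
iii → match
iv → match
v → no match
vi → no match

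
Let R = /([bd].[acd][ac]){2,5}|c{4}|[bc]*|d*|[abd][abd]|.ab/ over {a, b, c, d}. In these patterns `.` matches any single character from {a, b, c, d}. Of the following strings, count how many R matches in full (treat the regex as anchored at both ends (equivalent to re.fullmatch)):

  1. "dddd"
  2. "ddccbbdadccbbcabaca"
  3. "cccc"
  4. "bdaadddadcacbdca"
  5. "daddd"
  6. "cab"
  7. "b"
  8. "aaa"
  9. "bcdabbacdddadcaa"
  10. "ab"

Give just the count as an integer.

1 → match
2 → no match
3 → match
4 → match
5 → no match
6 → match
7 → match
8 → no match
9 → match
10 → match
Total matched: 7

7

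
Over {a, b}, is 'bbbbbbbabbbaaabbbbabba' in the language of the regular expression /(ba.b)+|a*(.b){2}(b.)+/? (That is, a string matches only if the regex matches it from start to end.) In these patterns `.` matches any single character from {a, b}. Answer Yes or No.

No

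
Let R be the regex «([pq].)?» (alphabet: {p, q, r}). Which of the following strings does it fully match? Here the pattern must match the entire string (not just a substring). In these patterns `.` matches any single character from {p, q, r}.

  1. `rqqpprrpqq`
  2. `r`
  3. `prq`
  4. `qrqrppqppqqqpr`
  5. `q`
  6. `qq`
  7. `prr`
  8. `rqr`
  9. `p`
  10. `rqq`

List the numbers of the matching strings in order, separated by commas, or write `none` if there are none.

6

1 → no match
2 → no match
3 → no match
4 → no match
5 → no match
6 → match
7 → no match
8 → no match
9 → no match
10 → no match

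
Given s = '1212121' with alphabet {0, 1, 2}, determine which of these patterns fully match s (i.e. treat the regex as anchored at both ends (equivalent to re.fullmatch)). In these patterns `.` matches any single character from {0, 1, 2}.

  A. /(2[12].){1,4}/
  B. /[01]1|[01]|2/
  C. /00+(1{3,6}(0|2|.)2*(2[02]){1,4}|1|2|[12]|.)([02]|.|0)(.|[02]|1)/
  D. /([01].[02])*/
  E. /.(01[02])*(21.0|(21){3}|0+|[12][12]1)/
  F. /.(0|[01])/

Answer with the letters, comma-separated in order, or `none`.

E

A → no match — must start with '2'
B → no match
C → no match — must start with '00'
D → no match
E → match
F → no match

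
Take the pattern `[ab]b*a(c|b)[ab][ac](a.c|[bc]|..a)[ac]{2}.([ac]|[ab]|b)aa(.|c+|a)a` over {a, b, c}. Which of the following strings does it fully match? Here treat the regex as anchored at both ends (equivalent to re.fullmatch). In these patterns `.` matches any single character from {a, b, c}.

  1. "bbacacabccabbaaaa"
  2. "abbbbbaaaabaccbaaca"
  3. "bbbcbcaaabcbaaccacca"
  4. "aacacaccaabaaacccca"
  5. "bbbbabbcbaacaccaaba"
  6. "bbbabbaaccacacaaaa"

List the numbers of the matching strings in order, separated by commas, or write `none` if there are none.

1 → match
2 → no match
3 → no match
4 → match
5 → match
6 → match

1, 4, 5, 6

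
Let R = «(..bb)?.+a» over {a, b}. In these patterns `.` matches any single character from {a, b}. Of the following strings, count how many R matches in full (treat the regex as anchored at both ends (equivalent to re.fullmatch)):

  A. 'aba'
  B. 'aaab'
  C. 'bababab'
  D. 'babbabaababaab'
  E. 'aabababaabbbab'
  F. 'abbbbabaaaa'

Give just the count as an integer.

2

A → match
B → no match — must end with 'a'
C → no match — must end with 'a'
D → no match — must end with 'a'
E → no match — must end with 'a'
F → match
Total matched: 2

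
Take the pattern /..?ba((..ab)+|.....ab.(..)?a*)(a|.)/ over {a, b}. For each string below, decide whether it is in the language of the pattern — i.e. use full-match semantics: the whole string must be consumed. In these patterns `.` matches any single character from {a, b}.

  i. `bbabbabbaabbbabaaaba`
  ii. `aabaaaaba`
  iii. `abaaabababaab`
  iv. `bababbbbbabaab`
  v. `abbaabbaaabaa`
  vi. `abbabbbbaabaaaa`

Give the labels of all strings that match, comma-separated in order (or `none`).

i → match
ii → match
iii → match
iv → match
v → match
vi → match

i, ii, iii, iv, v, vi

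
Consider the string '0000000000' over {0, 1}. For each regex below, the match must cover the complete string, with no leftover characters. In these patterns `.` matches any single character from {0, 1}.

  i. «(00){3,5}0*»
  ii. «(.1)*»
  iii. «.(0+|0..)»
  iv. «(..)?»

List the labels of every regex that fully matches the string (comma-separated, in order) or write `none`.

i → match
ii → no match
iii → match
iv → no match

i, iii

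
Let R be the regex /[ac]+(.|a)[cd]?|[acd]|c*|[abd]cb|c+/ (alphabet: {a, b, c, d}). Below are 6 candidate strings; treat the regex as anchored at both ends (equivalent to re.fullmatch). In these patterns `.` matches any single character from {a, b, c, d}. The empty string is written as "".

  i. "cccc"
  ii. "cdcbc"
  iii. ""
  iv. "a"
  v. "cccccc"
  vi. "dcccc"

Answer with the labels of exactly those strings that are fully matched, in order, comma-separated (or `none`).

i → match
ii → no match
iii → match
iv → match
v → match
vi → no match

i, iii, iv, v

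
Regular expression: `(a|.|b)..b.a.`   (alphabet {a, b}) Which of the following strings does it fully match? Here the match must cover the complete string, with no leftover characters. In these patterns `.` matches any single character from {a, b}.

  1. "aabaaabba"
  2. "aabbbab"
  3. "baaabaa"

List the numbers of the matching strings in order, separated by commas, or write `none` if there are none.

1. "aabaaabba" → no match
2. "aabbbab" → match
3. "baaabaa" → no match

2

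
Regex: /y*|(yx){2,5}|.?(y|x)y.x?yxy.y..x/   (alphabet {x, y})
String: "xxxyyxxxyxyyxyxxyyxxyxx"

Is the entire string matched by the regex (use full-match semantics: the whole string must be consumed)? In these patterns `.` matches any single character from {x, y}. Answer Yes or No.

No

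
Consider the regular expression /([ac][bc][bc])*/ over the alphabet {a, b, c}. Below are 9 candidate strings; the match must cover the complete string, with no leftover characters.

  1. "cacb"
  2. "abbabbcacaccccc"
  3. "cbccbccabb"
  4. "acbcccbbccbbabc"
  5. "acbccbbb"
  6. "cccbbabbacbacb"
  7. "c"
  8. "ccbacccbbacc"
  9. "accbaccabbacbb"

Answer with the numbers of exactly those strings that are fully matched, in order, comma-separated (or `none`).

8

1 → no match
2 → no match
3 → no match
4 → no match
5 → no match
6 → no match
7 → no match
8 → match
9 → no match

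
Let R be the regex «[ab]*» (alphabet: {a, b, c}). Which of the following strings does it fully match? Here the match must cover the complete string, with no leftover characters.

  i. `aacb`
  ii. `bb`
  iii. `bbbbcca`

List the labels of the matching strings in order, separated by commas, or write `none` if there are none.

ii

i → no match
ii → match
iii → no match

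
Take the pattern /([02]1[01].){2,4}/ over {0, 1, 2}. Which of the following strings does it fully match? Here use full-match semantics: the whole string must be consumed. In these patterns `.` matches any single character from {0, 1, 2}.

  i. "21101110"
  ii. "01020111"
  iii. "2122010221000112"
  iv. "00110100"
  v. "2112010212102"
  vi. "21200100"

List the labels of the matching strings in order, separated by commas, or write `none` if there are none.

i → no match
ii → match
iii → no match
iv → no match
v → no match
vi → no match

ii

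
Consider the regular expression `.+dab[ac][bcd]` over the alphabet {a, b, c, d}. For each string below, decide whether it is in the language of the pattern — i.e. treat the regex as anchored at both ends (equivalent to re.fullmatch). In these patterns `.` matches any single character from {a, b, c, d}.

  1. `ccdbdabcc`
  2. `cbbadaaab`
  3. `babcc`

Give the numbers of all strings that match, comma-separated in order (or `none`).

1 → match
2 → no match
3 → no match

1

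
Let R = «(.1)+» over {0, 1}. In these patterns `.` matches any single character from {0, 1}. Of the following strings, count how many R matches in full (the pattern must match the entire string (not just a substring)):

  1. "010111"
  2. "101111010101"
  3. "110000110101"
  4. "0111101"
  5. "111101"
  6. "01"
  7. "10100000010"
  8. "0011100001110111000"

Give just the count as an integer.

3

1 → match
2 → no match
3 → no match
4 → no match
5 → match
6 → match
7 → no match — must end with "1"
8 → no match — must end with "1"
Total matched: 3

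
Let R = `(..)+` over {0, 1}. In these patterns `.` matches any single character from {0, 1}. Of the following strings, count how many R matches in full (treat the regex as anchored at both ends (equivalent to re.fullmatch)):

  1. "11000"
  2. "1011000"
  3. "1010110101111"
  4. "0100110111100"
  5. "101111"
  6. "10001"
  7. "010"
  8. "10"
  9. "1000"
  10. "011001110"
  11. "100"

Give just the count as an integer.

3

1 → no match
2 → no match
3 → no match
4 → no match
5 → match
6 → no match
7 → no match
8 → match
9 → match
10 → no match
11 → no match
Total matched: 3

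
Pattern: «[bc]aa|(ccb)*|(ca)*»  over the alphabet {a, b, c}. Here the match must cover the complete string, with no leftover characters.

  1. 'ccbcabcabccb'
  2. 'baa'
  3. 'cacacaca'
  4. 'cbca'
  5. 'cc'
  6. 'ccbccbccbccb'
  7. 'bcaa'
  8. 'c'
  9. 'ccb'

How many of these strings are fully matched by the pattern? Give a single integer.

1 → no match
2 → match
3 → match
4 → no match
5 → no match
6 → match
7 → no match
8 → no match
9 → match
Total matched: 4

4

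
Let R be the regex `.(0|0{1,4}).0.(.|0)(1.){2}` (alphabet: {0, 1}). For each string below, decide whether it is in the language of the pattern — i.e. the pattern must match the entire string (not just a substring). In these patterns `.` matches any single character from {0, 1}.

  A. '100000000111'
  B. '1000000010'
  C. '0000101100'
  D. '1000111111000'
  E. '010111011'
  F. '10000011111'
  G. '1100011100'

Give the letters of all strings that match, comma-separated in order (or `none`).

F

A → no match
B → no match
C → no match
D → no match
E → no match
F → match
G → no match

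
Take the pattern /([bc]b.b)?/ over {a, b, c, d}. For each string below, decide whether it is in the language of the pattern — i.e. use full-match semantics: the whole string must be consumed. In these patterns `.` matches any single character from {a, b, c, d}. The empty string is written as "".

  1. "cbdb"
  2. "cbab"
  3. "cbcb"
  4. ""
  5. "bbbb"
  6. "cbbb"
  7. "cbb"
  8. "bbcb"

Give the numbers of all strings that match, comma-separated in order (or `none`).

1, 2, 3, 4, 5, 6, 8

1 → match
2 → match
3 → match
4 → match
5 → match
6 → match
7 → no match
8 → match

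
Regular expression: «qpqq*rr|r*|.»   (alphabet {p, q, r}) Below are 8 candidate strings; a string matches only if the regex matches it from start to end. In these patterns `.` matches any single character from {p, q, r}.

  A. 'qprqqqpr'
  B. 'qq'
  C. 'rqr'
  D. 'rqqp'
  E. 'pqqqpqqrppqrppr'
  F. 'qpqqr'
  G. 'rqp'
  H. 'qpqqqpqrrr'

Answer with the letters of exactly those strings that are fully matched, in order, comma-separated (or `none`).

none

A → no match
B → no match
C → no match
D → no match
E → no match
F → no match
G → no match
H → no match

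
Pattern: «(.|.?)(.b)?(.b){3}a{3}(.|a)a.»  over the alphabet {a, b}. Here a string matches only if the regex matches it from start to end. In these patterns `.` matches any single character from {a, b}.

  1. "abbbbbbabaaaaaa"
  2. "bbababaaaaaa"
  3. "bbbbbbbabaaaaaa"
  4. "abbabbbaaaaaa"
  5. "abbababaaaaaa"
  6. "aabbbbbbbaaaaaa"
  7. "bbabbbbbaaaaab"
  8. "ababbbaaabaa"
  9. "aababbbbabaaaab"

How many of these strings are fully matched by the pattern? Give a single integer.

1 → match
2 → match
3 → match
4 → match
5 → match
6 → match
7 → match
8 → match
9 → no match
Total matched: 8

8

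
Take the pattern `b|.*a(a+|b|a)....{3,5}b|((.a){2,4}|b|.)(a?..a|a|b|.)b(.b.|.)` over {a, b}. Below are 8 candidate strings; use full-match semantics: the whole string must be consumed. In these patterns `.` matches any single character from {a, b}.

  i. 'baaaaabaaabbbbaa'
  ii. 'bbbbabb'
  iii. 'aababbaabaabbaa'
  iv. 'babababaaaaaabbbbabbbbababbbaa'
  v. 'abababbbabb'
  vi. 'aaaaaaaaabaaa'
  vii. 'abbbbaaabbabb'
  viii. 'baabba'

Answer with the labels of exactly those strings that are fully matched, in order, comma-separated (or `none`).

i → no match
ii → no match
iii → no match
iv → no match
v → match
vi → no match
vii → no match
viii → no match

v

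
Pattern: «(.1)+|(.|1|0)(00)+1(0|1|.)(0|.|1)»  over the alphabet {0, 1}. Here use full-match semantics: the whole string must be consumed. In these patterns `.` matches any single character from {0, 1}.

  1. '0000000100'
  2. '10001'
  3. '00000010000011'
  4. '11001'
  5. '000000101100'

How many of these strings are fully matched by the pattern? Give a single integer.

1

1 → match
2 → no match
3 → no match
4 → no match
5 → no match
Total matched: 1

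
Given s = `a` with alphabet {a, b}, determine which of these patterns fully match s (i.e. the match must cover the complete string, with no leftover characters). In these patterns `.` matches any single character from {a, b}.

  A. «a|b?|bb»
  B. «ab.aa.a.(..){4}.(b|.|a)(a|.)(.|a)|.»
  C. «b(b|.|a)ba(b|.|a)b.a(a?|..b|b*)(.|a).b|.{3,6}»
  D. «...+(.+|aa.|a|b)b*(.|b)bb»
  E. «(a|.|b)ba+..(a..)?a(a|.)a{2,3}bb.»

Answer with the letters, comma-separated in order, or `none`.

A → match
B → match
C → no match
D → no match — must end with `bb`
E → no match

A, B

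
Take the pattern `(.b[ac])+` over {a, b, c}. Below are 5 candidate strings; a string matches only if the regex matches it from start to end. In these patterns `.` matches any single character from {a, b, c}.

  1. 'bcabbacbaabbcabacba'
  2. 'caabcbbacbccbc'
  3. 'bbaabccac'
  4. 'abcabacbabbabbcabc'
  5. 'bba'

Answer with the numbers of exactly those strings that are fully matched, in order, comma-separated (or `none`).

1 → no match
2 → no match
3. 'bbaabccac' → no match
4 → match
5. 'bba' → match

4, 5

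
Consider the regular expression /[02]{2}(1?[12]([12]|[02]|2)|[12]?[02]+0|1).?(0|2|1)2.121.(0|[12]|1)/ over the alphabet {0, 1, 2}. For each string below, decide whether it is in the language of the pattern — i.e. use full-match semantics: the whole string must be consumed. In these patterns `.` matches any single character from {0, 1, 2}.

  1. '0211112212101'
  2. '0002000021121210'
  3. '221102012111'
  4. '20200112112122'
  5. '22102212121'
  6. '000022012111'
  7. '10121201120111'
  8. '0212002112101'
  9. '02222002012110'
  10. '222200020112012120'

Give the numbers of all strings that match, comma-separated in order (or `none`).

1 → match
2 → no match
3 → match
4 → match
5 → match
6 → match
7 → no match
8 → match
9 → match
10 → match

1, 3, 4, 5, 6, 8, 9, 10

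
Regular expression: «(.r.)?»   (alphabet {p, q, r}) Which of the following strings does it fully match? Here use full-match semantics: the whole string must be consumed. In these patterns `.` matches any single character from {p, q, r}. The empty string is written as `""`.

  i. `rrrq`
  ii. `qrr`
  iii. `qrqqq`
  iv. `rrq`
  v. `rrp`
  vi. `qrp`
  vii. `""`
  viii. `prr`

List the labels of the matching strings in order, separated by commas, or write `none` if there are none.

i → no match
ii → match
iii → no match
iv → match
v → match
vi → match
vii → match
viii → match

ii, iv, v, vi, vii, viii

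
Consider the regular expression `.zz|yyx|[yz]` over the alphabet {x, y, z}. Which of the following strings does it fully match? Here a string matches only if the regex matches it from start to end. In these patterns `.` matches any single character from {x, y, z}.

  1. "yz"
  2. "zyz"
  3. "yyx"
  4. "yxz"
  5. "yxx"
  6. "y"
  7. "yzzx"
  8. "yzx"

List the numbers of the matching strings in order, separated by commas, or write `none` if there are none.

1 → no match
2 → no match
3 → match
4 → no match
5 → no match
6 → match
7 → no match
8 → no match

3, 6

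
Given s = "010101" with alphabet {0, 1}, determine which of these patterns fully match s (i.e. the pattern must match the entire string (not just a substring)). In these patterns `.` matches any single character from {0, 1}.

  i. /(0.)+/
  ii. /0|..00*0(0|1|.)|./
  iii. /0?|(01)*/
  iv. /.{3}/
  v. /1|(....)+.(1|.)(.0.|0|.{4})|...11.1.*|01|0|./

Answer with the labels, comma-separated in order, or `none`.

i → match
ii → no match
iii → match
iv → no match
v → no match

i, iii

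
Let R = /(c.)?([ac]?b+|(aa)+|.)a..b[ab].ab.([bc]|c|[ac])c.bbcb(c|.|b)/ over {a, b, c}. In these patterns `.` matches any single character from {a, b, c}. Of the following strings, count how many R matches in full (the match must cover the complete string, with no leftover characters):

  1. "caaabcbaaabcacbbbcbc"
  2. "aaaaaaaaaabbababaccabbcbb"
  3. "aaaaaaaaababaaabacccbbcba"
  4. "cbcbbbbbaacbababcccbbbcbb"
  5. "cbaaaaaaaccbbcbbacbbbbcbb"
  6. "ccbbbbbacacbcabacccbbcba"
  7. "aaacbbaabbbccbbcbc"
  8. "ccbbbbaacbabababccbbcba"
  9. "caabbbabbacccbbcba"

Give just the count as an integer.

6

1 → match
2 → match
3 → match
4 → match
5 → no match
6 → no match
7 → match
8 → match
9 → no match
Total matched: 6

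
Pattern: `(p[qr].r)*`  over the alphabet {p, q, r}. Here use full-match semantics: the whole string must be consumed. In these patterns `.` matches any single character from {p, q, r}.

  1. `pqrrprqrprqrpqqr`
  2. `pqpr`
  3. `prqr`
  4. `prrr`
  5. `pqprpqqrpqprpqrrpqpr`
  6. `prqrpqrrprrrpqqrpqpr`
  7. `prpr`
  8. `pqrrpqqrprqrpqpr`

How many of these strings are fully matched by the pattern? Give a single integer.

1 → match
2 → match
3 → match
4 → match
5 → match
6 → match
7 → match
8 → match
Total matched: 8

8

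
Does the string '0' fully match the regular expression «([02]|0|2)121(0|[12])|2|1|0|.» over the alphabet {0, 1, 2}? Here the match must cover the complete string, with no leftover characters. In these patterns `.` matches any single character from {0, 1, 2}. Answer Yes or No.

Yes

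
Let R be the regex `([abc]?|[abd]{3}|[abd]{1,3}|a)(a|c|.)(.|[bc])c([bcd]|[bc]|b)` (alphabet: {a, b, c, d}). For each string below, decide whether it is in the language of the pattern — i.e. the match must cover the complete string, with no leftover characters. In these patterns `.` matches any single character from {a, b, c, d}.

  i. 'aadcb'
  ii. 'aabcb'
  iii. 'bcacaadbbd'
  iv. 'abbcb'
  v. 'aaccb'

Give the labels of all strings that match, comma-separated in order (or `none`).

i. 'aadcb' → match
ii. 'aabcb' → match
iii. 'bcacaadbbd' → no match
iv. 'abbcb' → match
v. 'aaccb' → match

i, ii, iv, v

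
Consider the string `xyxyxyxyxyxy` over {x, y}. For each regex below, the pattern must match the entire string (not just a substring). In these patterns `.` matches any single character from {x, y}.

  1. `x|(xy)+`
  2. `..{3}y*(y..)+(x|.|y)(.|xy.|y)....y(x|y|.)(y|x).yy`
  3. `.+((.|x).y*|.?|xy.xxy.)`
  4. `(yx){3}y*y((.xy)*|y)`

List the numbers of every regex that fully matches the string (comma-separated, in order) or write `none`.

1 → match
2 → no match — must end with `yy`
3 → match
4 → no match — must start with `yx`

1, 3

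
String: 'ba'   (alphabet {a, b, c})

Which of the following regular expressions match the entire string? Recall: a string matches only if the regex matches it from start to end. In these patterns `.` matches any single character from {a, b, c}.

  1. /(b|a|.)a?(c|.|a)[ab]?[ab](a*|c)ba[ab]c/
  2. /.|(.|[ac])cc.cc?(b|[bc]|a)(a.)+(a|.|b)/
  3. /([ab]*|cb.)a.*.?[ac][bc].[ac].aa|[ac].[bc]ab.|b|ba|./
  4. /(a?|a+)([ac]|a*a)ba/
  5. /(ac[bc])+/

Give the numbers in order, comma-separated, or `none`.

1 → no match — must end with 'c'
2 → no match
3 → match
4 → no match
5 → no match — must start with 'ac'

3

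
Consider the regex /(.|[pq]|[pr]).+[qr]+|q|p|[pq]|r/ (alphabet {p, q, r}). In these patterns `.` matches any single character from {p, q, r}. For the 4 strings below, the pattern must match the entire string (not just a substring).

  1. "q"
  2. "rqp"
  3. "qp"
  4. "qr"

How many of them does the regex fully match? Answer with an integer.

1 → match
2 → no match
3 → no match
4 → no match
Total matched: 1

1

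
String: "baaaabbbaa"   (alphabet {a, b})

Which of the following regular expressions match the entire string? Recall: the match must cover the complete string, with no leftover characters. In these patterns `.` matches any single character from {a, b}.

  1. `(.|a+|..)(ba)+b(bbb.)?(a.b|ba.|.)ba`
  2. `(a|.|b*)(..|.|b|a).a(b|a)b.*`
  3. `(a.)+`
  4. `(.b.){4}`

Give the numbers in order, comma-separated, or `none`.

1 → no match — must end with "ba"
2 → match
3 → no match — must start with "a"
4 → no match

2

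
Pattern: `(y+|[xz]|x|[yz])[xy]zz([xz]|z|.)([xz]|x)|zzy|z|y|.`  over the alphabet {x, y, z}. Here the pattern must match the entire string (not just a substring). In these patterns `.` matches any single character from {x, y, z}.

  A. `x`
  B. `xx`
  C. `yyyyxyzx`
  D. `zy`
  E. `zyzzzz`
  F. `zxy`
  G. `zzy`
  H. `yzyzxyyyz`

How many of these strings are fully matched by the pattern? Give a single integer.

3

A. `x` → match
B. `xx` → no match
C. `yyyyxyzx` → no match
D. `zy` → no match
E. `zyzzzz` → match
F. `zxy` → no match
G. `zzy` → match
H. `yzyzxyyyz` → no match
Total matched: 3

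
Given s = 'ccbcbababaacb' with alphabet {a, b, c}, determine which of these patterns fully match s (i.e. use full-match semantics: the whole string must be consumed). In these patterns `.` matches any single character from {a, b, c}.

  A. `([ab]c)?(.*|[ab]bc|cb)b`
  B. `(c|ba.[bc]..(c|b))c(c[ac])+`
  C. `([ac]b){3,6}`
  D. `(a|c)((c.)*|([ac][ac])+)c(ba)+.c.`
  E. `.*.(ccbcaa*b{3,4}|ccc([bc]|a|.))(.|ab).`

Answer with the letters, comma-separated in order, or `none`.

A → match
B → no match
C → no match
D → match
E → no match

A, D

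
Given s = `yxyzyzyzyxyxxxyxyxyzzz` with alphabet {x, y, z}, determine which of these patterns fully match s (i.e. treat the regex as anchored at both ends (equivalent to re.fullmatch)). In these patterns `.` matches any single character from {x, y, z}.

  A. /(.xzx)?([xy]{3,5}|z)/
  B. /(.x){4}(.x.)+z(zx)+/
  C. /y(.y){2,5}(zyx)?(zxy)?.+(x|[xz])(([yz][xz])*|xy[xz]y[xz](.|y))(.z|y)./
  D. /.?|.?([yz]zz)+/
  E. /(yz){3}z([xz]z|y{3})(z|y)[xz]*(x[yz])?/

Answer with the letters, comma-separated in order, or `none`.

C

A → no match
B → no match — must end with `zx`
C → match
D → no match
E → no match — must start with `yz`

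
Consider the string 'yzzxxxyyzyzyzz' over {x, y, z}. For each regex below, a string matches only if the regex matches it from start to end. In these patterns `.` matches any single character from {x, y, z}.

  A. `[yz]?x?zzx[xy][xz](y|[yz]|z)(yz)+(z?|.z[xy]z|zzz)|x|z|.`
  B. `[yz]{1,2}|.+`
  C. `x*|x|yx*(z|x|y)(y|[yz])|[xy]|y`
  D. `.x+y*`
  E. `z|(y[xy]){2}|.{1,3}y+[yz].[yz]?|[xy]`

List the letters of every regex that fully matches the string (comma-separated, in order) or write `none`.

A, B

A → match
B → match
C → no match
D → no match
E → no match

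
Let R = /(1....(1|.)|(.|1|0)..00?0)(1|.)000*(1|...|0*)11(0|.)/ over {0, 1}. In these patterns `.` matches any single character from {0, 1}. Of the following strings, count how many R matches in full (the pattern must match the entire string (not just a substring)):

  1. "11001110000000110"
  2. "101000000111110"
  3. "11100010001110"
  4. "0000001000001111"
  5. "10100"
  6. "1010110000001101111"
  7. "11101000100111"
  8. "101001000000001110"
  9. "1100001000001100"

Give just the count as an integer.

5

1 → match
2 → match
3 → match
4 → match
5 → no match
6 → no match
7 → no match
8 → match
9 → no match
Total matched: 5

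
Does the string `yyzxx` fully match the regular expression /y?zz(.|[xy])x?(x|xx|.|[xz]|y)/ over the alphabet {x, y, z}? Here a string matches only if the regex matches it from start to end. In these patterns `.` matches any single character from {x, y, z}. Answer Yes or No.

No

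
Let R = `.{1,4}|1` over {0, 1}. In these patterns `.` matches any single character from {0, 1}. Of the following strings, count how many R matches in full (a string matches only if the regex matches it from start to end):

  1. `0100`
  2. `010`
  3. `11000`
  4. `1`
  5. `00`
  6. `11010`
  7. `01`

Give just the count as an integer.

5

1. `0100` → match
2. `010` → match
3. `11000` → no match
4. `1` → match
5. `00` → match
6. `11010` → no match
7. `01` → match
Total matched: 5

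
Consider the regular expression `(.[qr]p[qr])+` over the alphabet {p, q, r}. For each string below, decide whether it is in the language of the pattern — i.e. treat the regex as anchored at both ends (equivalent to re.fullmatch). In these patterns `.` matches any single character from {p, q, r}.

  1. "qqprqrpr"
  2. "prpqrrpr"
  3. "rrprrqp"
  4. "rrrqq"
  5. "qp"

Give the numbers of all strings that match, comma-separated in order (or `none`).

1, 2

1 → match
2 → match
3 → no match
4 → no match
5 → no match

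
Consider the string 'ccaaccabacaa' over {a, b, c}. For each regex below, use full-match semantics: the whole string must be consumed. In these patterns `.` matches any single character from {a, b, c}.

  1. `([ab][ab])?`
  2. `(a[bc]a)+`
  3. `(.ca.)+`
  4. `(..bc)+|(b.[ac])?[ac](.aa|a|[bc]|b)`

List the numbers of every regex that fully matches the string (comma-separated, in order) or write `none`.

3

1 → no match
2 → no match — must start with 'a'
3 → match
4 → no match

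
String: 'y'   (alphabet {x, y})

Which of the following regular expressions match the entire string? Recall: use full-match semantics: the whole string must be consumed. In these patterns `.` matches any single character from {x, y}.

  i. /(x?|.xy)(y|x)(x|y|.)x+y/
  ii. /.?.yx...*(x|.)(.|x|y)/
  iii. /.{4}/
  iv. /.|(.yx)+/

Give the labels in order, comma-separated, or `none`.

iv

i → no match — must end with 'xy'
ii → no match
iii → no match
iv → match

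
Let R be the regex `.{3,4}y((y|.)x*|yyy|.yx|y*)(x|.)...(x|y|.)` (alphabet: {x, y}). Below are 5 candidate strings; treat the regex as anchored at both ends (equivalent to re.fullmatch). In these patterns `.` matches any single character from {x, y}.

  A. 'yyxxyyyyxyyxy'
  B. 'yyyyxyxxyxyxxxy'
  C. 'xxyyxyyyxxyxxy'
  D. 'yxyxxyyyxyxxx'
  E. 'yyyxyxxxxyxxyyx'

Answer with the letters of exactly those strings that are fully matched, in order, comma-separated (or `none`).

A

A → match
B → no match
C → no match
D → no match
E → no match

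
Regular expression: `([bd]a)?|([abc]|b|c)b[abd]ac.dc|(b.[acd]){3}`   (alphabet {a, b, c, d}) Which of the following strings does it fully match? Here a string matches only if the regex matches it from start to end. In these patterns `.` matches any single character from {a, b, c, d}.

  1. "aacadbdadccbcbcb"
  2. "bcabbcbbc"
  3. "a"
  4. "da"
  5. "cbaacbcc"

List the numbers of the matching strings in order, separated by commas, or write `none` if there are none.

2, 4

1 → no match
2 → match
3 → no match
4 → match
5 → no match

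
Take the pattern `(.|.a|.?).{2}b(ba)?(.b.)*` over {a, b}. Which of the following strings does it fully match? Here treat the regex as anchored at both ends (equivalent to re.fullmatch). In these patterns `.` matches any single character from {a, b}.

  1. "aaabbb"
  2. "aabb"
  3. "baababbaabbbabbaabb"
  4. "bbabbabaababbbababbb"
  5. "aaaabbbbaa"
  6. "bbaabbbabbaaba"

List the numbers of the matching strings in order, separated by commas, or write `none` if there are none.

2

1. "aaabbb" → no match
2. "aabb" → match
3 → no match
4 → no match
5. "aaaabbbbaa" → no match
6 → no match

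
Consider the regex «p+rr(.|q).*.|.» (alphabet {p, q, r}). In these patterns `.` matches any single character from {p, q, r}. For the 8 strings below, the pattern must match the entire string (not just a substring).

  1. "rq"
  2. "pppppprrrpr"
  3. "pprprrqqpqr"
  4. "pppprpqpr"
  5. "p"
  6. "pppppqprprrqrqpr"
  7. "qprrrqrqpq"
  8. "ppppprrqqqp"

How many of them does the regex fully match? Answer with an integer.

3

1 → no match
2 → match
3 → no match
4 → no match
5 → match
6 → no match
7 → no match
8 → match
Total matched: 3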